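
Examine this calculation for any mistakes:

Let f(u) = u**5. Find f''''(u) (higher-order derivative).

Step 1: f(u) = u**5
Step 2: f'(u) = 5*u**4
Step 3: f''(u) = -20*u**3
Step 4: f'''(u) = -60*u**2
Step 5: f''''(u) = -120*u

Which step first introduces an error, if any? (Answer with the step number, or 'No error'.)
Step 3

Step 3 is incorrect due to a sign flip.
The step shows: -20*u**3
The correct value should be: 20*u**3

Explanation: The sign of the whole expression was flipped: the term 20*u**3 was incorrectly written as -20*u**3
The later steps are derived from this incorrect expression, so the error originates in Step 3.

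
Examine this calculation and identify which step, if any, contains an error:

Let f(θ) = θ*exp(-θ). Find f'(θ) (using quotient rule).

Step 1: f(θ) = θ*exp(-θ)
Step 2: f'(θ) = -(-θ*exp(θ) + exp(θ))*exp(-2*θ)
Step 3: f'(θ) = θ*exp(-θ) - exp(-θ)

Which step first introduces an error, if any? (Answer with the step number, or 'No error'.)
Step 2

Step 2 is incorrect due to a sign flip.
The step shows: -(-θ*exp(θ) + exp(θ))*exp(-2*θ)
The correct value should be: (-θ*exp(θ) + exp(θ))*exp(-2*θ)

Explanation: The sign of the whole expression was flipped: the term (-θ*exp(θ) + exp(θ))*exp(-2*θ) was incorrectly written as -(-θ*exp(θ) + exp(θ))*exp(-2*θ)
The later steps are derived from this incorrect expression, so the error originates in Step 2.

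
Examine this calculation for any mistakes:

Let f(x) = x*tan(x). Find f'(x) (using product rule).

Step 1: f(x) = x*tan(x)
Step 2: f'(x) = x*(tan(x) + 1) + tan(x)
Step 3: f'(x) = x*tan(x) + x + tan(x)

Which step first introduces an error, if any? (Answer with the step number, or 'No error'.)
Step 2

Step 2 is incorrect due to a wrong exponent.
The step shows: x*(tan(x) + 1) + tan(x)
The correct value should be: x*(tan(x)**2 + 1) + tan(x)

Explanation: The exponent 2 on tan(x) was incorrectly written as 1: the term x*(tan(x)**2 + 1) was incorrectly written as x*(tan(x) + 1)
The later steps are derived from this incorrect expression, so the error originates in Step 2.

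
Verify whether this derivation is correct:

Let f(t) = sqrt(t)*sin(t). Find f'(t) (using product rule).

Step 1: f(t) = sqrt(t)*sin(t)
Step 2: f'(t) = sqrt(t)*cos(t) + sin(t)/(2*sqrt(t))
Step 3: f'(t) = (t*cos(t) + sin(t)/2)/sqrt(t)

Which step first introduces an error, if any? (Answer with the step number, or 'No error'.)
No error

All steps in this derivation are correct.
The final answer f'(t) = (t*cos(t) + sin(t)/2)/sqrt(t) is valid.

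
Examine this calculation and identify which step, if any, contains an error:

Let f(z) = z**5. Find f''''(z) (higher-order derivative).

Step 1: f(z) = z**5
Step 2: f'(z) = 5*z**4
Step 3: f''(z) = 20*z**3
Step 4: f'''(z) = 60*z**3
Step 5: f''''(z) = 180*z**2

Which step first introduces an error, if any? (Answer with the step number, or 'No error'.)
Step 4

Step 4 is incorrect due to a wrong exponent.
The step shows: 60*z**3
The correct value should be: 60*z**2

Explanation: The exponent 2 on z was incorrectly written as 3: the term 60*z**2 was incorrectly written as 60*z**3
The later steps are derived from this incorrect expression, so the error originates in Step 4.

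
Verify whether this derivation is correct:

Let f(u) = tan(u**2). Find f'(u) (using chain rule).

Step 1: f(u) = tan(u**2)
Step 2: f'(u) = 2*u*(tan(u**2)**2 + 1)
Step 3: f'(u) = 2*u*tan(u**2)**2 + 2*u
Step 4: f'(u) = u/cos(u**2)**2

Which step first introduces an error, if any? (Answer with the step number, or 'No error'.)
Step 4

Step 4 is incorrect due to a wrong coefficient.
The step shows: u/cos(u**2)**2
The correct value should be: 2*u/cos(u**2)**2

Explanation: The coefficient 2 was incorrectly written as 1: the term 2*u/cos(u**2)**2 was incorrectly written as u/cos(u**2)**2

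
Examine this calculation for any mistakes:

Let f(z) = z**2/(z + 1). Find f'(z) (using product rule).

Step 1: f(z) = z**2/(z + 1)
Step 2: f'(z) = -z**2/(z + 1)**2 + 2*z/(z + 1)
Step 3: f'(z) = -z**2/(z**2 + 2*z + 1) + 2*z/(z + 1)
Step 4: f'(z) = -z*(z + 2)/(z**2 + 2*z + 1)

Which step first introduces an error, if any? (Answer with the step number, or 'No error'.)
Step 4

Step 4 is incorrect due to a sign flip.
The step shows: -z*(z + 2)/(z**2 + 2*z + 1)
The correct value should be: z*(z + 2)/(z**2 + 2*z + 1)

Explanation: The sign of the whole expression was flipped: the term z*(z + 2)/(z**2 + 2*z + 1) was incorrectly written as -z*(z + 2)/(z**2 + 2*z + 1)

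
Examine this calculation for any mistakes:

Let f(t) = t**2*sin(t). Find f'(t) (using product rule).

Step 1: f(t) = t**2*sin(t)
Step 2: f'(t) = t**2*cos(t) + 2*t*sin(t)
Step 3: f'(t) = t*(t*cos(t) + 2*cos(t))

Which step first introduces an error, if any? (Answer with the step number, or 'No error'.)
Step 3

Step 3 is incorrect due to a wrong trig function.
The step shows: t*(t*cos(t) + 2*cos(t))
The correct value should be: t*(t*cos(t) + 2*sin(t))

Explanation: sin(t) was incorrectly written as cos(t): the term t*(t*cos(t) + 2*sin(t)) was incorrectly written as t*(t*cos(t) + 2*cos(t))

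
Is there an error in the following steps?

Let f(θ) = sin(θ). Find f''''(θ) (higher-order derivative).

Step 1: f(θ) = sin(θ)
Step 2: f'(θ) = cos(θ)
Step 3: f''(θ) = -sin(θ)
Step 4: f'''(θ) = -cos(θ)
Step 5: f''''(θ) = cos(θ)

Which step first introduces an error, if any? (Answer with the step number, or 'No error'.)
Step 5

Step 5 is incorrect due to a wrong trig function.
The step shows: cos(θ)
The correct value should be: sin(θ)

Explanation: sin(θ) was incorrectly written as cos(θ): the term sin(θ) was incorrectly written as cos(θ)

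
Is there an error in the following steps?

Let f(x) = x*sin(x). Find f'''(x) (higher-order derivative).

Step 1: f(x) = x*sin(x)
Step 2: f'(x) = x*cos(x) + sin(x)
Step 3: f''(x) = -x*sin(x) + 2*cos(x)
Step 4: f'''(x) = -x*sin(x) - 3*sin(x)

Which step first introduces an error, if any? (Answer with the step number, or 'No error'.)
Step 4

Step 4 is incorrect due to a wrong trig function.
The step shows: -x*sin(x) - 3*sin(x)
The correct value should be: -x*cos(x) - 3*sin(x)

Explanation: cos(x) was incorrectly written as sin(x): the term -x*cos(x) was incorrectly written as -x*sin(x)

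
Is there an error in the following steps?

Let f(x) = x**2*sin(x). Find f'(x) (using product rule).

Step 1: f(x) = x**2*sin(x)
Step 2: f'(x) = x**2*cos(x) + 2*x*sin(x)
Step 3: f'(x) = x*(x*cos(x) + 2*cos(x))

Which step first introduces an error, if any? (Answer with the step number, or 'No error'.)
Step 3

Step 3 is incorrect due to a wrong trig function.
The step shows: x*(x*cos(x) + 2*cos(x))
The correct value should be: x*(x*cos(x) + 2*sin(x))

Explanation: sin(x) was incorrectly written as cos(x): the term x*(x*cos(x) + 2*sin(x)) was incorrectly written as x*(x*cos(x) + 2*cos(x))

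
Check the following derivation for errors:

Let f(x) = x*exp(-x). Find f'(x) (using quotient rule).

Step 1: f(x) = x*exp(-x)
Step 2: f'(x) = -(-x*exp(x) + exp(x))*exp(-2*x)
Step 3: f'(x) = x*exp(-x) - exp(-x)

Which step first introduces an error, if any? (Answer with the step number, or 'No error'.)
Step 2

Step 2 is incorrect due to a sign flip.
The step shows: -(-x*exp(x) + exp(x))*exp(-2*x)
The correct value should be: (-x*exp(x) + exp(x))*exp(-2*x)

Explanation: The sign of the whole expression was flipped: the term (-x*exp(x) + exp(x))*exp(-2*x) was incorrectly written as -(-x*exp(x) + exp(x))*exp(-2*x)
The later steps are derived from this incorrect expression, so the error originates in Step 2.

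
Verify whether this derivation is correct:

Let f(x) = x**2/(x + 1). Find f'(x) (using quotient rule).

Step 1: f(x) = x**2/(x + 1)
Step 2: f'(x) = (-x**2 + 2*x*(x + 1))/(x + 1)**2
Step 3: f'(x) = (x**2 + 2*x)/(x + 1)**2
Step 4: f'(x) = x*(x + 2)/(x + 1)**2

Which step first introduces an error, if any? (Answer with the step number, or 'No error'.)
No error

All steps in this derivation are correct.
The final answer f'(x) = x*(x + 2)/(x + 1)**2 is valid.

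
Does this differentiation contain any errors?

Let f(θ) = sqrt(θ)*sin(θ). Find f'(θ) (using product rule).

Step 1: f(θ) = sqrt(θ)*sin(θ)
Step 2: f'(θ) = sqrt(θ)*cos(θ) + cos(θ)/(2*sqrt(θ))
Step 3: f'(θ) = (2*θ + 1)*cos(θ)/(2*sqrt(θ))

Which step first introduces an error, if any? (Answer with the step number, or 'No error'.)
Step 2

Step 2 is incorrect due to a wrong trig function.
The step shows: sqrt(θ)*cos(θ) + cos(θ)/(2*sqrt(θ))
The correct value should be: sqrt(θ)*cos(θ) + sin(θ)/(2*sqrt(θ))

Explanation: sin(θ) was incorrectly written as cos(θ): the term sin(θ)/(2*sqrt(θ)) was incorrectly written as cos(θ)/(2*sqrt(θ))
The later steps are derived from this incorrect expression, so the error originates in Step 2.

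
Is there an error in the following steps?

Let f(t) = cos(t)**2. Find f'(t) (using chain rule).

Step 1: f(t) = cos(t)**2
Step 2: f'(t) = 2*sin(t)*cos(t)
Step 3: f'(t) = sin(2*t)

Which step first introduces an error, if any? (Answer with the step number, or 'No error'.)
Step 2

Step 2 is incorrect due to a sign flip.
The step shows: 2*sin(t)*cos(t)
The correct value should be: -2*sin(t)*cos(t)

Explanation: The sign of the whole expression was flipped: the term -2*sin(t)*cos(t) was incorrectly written as 2*sin(t)*cos(t)
The later steps are derived from this incorrect expression, so the error originates in Step 2.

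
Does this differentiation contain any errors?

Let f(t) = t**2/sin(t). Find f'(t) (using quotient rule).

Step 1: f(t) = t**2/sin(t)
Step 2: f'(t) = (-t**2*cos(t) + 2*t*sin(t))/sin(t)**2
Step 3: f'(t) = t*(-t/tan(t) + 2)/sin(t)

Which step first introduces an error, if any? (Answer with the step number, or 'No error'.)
No error

All steps in this derivation are correct.
The final answer f'(t) = t*(-t/tan(t) + 2)/sin(t) is valid.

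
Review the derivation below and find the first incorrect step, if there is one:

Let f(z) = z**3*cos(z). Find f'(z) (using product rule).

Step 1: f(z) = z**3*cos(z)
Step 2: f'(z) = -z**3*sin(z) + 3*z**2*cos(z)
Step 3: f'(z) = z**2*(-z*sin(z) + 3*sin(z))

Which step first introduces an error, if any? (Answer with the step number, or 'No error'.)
Step 3

Step 3 is incorrect due to a wrong trig function.
The step shows: z**2*(-z*sin(z) + 3*sin(z))
The correct value should be: z**2*(-z*sin(z) + 3*cos(z))

Explanation: cos(z) was incorrectly written as sin(z): the term z**2*(-z*sin(z) + 3*cos(z)) was incorrectly written as z**2*(-z*sin(z) + 3*sin(z))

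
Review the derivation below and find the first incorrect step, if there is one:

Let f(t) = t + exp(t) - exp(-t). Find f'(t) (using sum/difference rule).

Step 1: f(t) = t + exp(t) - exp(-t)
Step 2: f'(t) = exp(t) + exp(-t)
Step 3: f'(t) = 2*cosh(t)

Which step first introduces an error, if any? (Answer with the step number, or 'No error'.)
Step 2

Step 2 is incorrect due to a dropped term.
The step shows: exp(t) + exp(-t)
The correct value should be: exp(t) + 1 + exp(-t)

Explanation: A term was dropped: the term 1 was incorrectly omitted
The later steps are derived from this incorrect expression, so the error originates in Step 2.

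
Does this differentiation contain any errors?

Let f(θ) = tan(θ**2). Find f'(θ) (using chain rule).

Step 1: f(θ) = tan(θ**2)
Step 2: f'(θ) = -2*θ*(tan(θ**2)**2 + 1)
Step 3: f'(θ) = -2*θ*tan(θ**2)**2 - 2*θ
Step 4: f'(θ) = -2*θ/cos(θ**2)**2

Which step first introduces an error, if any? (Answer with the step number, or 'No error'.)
Step 2

Step 2 is incorrect due to a sign flip.
The step shows: -2*θ*(tan(θ**2)**2 + 1)
The correct value should be: 2*θ*(tan(θ**2)**2 + 1)

Explanation: The sign of the whole expression was flipped: the term 2*θ*(tan(θ**2)**2 + 1) was incorrectly written as -2*θ*(tan(θ**2)**2 + 1)
The later steps are derived from this incorrect expression, so the error originates in Step 2.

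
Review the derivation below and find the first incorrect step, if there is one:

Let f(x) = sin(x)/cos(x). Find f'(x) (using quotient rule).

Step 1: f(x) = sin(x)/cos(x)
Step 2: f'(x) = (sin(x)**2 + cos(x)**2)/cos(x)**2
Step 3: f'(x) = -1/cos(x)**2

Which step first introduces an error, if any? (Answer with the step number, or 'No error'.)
Step 3

Step 3 is incorrect due to a sign flip.
The step shows: -1/cos(x)**2
The correct value should be: cos(x)**(-2)

Explanation: The sign of the whole expression was flipped: the term cos(x)**(-2) was incorrectly written as -1/cos(x)**2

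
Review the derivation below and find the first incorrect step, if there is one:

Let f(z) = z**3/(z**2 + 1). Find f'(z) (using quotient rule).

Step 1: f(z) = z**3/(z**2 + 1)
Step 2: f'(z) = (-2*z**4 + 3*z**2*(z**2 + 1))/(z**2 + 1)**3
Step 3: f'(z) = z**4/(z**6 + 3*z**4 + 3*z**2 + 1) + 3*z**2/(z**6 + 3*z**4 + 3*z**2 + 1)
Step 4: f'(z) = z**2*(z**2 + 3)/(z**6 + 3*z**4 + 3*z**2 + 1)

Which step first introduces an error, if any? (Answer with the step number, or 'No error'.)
Step 2

Step 2 is incorrect due to a wrong exponent.
The step shows: (-2*z**4 + 3*z**2*(z**2 + 1))/(z**2 + 1)**3
The correct value should be: (-2*z**4 + 3*z**2*(z**2 + 1))/(z**2 + 1)**2

Explanation: The exponent -2 on z**2 + 1 was incorrectly written as -3: the term (-2*z**4 + 3*z**2*(z**2 + 1))/(z**2 + 1)**2 was incorrectly written as (-2*z**4 + 3*z**2*(z**2 + 1))/(z**2 + 1)**3
The later steps are derived from this incorrect expression, so the error originates in Step 2.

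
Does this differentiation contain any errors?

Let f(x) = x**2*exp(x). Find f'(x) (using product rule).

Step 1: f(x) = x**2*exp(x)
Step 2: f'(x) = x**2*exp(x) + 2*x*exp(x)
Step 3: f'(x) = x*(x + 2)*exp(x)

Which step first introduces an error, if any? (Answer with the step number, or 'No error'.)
No error

All steps in this derivation are correct.
The final answer f'(x) = x*(x + 2)*exp(x) is valid.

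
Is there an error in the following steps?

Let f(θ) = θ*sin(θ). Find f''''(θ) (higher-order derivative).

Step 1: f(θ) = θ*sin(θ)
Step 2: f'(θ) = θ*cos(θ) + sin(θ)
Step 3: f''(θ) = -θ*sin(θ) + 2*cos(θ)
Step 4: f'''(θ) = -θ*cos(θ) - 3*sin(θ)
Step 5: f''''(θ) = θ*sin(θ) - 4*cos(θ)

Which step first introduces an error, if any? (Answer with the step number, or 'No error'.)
No error

All steps in this derivation are correct.
The final answer f''''(θ) = θ*sin(θ) - 4*cos(θ) is valid.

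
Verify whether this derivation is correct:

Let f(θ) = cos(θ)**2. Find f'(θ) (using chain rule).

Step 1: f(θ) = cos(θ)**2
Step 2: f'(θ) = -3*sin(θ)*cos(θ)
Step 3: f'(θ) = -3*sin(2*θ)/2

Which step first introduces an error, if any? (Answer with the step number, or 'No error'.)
Step 2

Step 2 is incorrect due to a wrong coefficient.
The step shows: -3*sin(θ)*cos(θ)
The correct value should be: -2*sin(θ)*cos(θ)

Explanation: The coefficient -2 was incorrectly written as -3: the term -2*sin(θ)*cos(θ) was incorrectly written as -3*sin(θ)*cos(θ)
The later steps are derived from this incorrect expression, so the error originates in Step 2.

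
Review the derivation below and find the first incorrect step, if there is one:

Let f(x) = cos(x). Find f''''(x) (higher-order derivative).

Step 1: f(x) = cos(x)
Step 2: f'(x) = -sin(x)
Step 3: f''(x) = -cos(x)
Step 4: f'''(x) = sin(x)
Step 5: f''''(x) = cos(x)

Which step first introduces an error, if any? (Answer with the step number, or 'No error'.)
No error

All steps in this derivation are correct.
The final answer f''''(x) = cos(x) is valid.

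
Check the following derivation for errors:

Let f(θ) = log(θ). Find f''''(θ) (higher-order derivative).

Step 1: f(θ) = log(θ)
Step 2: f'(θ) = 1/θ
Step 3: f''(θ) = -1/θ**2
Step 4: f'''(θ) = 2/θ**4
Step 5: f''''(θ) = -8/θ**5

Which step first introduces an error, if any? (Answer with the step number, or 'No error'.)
Step 4

Step 4 is incorrect due to a wrong exponent.
The step shows: 2/θ**4
The correct value should be: 2/θ**3

Explanation: The exponent -3 on θ was incorrectly written as -4: the term 2/θ**3 was incorrectly written as 2/θ**4
The later steps are derived from this incorrect expression, so the error originates in Step 4.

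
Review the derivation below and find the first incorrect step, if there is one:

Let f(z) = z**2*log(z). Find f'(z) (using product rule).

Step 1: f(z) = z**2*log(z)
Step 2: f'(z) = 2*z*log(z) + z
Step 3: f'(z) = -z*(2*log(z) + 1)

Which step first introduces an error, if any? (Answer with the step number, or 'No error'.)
Step 3

Step 3 is incorrect due to a sign flip.
The step shows: -z*(2*log(z) + 1)
The correct value should be: z*(2*log(z) + 1)

Explanation: The sign of the whole expression was flipped: the term z*(2*log(z) + 1) was incorrectly written as -z*(2*log(z) + 1)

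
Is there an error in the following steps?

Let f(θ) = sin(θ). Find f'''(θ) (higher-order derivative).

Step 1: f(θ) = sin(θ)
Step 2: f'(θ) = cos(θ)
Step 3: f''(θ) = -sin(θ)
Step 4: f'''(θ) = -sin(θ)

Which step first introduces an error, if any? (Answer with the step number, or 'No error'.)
Step 4

Step 4 is incorrect due to a wrong trig function.
The step shows: -sin(θ)
The correct value should be: -cos(θ)

Explanation: cos(θ) was incorrectly written as sin(θ): the term -cos(θ) was incorrectly written as -sin(θ)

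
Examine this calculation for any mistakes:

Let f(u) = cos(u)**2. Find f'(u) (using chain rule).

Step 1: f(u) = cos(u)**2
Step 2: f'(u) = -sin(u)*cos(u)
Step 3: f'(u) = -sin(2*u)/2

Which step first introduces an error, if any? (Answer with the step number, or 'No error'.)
Step 2

Step 2 is incorrect due to a wrong coefficient.
The step shows: -sin(u)*cos(u)
The correct value should be: -2*sin(u)*cos(u)

Explanation: The coefficient -2 was incorrectly written as -1: the term -2*sin(u)*cos(u) was incorrectly written as -sin(u)*cos(u)
The later steps are derived from this incorrect expression, so the error originates in Step 2.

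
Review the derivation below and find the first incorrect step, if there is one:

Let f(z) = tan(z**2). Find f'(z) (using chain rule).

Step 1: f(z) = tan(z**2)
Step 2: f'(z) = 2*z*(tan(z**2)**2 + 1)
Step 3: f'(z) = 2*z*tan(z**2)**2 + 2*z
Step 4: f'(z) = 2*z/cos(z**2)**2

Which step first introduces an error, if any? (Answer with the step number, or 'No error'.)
No error

All steps in this derivation are correct.
The final answer f'(z) = 2*z/cos(z**2)**2 is valid.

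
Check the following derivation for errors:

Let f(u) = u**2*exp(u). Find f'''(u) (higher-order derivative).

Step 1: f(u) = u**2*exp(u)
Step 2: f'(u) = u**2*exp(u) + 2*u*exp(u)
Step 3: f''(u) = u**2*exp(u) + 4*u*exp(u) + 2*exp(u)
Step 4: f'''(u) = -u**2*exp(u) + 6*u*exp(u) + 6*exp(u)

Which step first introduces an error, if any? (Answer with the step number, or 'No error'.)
Step 4

Step 4 is incorrect due to a sign flip.
The step shows: -u**2*exp(u) + 6*u*exp(u) + 6*exp(u)
The correct value should be: u**2*exp(u) + 6*u*exp(u) + 6*exp(u)

Explanation: The sign of one term was flipped: the term u**2*exp(u) was incorrectly written as -u**2*exp(u)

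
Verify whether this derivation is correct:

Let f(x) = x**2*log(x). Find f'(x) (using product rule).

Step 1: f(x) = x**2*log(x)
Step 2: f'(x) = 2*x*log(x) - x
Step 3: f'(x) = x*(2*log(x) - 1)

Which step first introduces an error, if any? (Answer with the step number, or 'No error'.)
Step 2

Step 2 is incorrect due to a sign flip.
The step shows: 2*x*log(x) - x
The correct value should be: 2*x*log(x) + x

Explanation: The sign of one term was flipped: the term x was incorrectly written as -x
The later steps are derived from this incorrect expression, so the error originates in Step 2.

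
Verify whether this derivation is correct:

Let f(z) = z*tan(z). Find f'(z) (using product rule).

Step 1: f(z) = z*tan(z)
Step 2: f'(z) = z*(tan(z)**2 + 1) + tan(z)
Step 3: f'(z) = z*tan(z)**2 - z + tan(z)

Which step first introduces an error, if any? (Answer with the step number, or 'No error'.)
Step 3

Step 3 is incorrect due to a sign flip.
The step shows: z*tan(z)**2 - z + tan(z)
The correct value should be: z*tan(z)**2 + z + tan(z)

Explanation: The sign of one term was flipped: the term z was incorrectly written as -z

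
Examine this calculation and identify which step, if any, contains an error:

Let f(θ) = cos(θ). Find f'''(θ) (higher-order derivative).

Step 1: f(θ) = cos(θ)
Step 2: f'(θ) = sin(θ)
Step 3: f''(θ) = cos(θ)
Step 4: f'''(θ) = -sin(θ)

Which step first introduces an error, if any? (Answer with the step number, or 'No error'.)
Step 2

Step 2 is incorrect due to a sign flip.
The step shows: sin(θ)
The correct value should be: -sin(θ)

Explanation: The sign of the whole expression was flipped: the term -sin(θ) was incorrectly written as sin(θ)
The later steps are derived from this incorrect expression, so the error originates in Step 2.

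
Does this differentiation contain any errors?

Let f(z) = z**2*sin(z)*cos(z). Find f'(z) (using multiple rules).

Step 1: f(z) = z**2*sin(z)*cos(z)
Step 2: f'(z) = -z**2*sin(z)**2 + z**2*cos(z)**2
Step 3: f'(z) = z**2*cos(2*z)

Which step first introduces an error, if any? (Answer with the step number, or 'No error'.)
Step 2

Step 2 is incorrect due to a dropped term.
The step shows: -z**2*sin(z)**2 + z**2*cos(z)**2
The correct value should be: -z**2*sin(z)**2 + z**2*cos(z)**2 + 2*z*sin(z)*cos(z)

Explanation: A term was dropped: the term 2*z*sin(z)*cos(z) was incorrectly omitted
The later steps are derived from this incorrect expression, so the error originates in Step 2.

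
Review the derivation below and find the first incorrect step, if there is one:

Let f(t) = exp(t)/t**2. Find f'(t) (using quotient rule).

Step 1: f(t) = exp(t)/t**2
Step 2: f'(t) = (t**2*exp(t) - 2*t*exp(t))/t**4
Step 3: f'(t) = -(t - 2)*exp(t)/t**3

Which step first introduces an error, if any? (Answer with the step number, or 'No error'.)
Step 3

Step 3 is incorrect due to a sign flip.
The step shows: -(t - 2)*exp(t)/t**3
The correct value should be: (t - 2)*exp(t)/t**3

Explanation: The sign of the whole expression was flipped: the term (t - 2)*exp(t)/t**3 was incorrectly written as -(t - 2)*exp(t)/t**3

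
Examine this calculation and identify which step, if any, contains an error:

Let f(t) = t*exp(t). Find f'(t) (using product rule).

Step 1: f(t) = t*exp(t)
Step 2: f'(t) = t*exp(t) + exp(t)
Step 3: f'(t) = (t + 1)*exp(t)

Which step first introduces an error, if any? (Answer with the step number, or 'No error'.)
No error

All steps in this derivation are correct.
The final answer f'(t) = (t + 1)*exp(t) is valid.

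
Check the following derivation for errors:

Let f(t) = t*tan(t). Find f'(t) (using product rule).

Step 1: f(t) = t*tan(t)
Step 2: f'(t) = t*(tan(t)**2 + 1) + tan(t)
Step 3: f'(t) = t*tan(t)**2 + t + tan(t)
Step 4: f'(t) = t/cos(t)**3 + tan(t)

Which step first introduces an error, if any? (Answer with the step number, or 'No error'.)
Step 4

Step 4 is incorrect due to a wrong exponent.
The step shows: t/cos(t)**3 + tan(t)
The correct value should be: t/cos(t)**2 + tan(t)

Explanation: The exponent -2 on cos(t) was incorrectly written as -3: the term t/cos(t)**2 was incorrectly written as t/cos(t)**3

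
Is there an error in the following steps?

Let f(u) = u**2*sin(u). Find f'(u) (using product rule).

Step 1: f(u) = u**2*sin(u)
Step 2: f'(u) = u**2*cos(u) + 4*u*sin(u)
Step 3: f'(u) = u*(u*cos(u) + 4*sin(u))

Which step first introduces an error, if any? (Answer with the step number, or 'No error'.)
Step 2

Step 2 is incorrect due to a wrong coefficient.
The step shows: u**2*cos(u) + 4*u*sin(u)
The correct value should be: u**2*cos(u) + 2*u*sin(u)

Explanation: The coefficient 2 was incorrectly written as 4: the term 2*u*sin(u) was incorrectly written as 4*u*sin(u)
The later steps are derived from this incorrect expression, so the error originates in Step 2.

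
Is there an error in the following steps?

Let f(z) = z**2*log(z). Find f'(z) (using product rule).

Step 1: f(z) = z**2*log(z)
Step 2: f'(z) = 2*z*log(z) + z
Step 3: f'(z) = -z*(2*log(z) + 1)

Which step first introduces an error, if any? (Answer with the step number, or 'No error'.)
Step 3

Step 3 is incorrect due to a sign flip.
The step shows: -z*(2*log(z) + 1)
The correct value should be: z*(2*log(z) + 1)

Explanation: The sign of the whole expression was flipped: the term z*(2*log(z) + 1) was incorrectly written as -z*(2*log(z) + 1)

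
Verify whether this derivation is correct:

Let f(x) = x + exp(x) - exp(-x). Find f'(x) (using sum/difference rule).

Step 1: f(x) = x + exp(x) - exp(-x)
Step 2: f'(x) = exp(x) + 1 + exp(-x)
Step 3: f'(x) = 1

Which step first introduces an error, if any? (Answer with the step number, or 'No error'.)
Step 3

Step 3 is incorrect due to a dropped term.
The step shows: 1
The correct value should be: 2*cosh(x) + 1

Explanation: A term was dropped: the term 2*cosh(x) was incorrectly omitted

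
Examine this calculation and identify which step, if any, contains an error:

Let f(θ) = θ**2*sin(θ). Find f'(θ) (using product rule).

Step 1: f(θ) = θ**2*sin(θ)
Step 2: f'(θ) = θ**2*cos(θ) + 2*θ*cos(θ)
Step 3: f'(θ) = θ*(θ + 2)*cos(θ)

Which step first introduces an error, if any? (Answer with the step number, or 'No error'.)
Step 2

Step 2 is incorrect due to a wrong trig function.
The step shows: θ**2*cos(θ) + 2*θ*cos(θ)
The correct value should be: θ**2*cos(θ) + 2*θ*sin(θ)

Explanation: sin(θ) was incorrectly written as cos(θ): the term 2*θ*sin(θ) was incorrectly written as 2*θ*cos(θ)
The later steps are derived from this incorrect expression, so the error originates in Step 2.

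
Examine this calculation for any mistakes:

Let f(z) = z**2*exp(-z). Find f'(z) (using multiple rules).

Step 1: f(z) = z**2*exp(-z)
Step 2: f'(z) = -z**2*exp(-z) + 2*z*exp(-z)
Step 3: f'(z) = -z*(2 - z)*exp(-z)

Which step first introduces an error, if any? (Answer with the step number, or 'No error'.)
Step 3

Step 3 is incorrect due to a sign flip.
The step shows: -z*(2 - z)*exp(-z)
The correct value should be: z*(2 - z)*exp(-z)

Explanation: The sign of the whole expression was flipped: the term z*(2 - z)*exp(-z) was incorrectly written as -z*(2 - z)*exp(-z)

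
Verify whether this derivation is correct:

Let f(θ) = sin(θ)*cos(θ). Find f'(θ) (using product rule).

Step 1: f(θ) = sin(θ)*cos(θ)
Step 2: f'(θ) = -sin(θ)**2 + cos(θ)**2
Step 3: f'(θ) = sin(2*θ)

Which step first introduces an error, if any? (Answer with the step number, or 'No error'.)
Step 3

Step 3 is incorrect due to a wrong trig function.
The step shows: sin(2*θ)
The correct value should be: cos(2*θ)

Explanation: cos(2*θ) was incorrectly written as sin(2*θ): the term cos(2*θ) was incorrectly written as sin(2*θ)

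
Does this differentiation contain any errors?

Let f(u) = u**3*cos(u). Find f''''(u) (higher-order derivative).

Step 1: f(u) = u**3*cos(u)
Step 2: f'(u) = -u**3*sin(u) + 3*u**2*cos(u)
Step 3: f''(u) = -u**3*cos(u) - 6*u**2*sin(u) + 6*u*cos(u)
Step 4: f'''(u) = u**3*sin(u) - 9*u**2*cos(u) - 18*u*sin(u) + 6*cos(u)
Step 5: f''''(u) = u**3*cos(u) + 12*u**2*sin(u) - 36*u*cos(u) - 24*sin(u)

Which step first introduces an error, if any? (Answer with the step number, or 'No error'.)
No error

All steps in this derivation are correct.
The final answer f''''(u) = u**3*cos(u) + 12*u**2*sin(u) - 36*u*cos(u) - 24*sin(u) is valid.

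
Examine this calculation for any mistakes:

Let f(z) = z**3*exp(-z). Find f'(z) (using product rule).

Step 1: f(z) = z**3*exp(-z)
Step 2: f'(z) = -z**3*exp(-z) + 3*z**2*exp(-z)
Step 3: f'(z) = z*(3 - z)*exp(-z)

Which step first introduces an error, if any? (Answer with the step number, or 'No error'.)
Step 3

Step 3 is incorrect due to a wrong exponent.
The step shows: z*(3 - z)*exp(-z)
The correct value should be: z**2*(3 - z)*exp(-z)

Explanation: The exponent 2 on z was incorrectly written as 1: the term z**2*(3 - z)*exp(-z) was incorrectly written as z*(3 - z)*exp(-z)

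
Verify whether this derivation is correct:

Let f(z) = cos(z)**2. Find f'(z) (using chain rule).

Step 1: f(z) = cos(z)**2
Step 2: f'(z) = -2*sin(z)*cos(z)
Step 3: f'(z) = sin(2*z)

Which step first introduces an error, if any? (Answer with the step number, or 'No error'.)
Step 3

Step 3 is incorrect due to a sign flip.
The step shows: sin(2*z)
The correct value should be: -sin(2*z)

Explanation: The sign of the whole expression was flipped: the term -sin(2*z) was incorrectly written as sin(2*z)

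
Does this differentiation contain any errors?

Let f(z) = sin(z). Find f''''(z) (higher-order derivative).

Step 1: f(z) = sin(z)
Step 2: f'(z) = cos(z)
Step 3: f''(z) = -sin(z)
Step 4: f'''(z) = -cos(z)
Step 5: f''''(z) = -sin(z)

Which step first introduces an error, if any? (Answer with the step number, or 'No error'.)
Step 5

Step 5 is incorrect due to a sign flip.
The step shows: -sin(z)
The correct value should be: sin(z)

Explanation: The sign of the whole expression was flipped: the term sin(z) was incorrectly written as -sin(z)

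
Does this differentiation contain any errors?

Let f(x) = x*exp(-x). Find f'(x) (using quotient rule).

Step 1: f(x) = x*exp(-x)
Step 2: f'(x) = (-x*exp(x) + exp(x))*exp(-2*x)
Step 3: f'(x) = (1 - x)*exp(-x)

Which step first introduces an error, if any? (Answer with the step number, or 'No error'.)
No error

All steps in this derivation are correct.
The final answer f'(x) = (1 - x)*exp(-x) is valid.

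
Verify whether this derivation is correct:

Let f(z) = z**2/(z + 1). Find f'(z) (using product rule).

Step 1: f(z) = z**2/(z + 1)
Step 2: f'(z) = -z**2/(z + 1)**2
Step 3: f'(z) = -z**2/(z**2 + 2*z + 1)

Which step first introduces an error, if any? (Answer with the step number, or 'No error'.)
Step 2

Step 2 is incorrect due to a dropped term.
The step shows: -z**2/(z + 1)**2
The correct value should be: -z**2/(z + 1)**2 + 2*z/(z + 1)

Explanation: A term was dropped: the term 2*z/(z + 1) was incorrectly omitted
The later steps are derived from this incorrect expression, so the error originates in Step 2.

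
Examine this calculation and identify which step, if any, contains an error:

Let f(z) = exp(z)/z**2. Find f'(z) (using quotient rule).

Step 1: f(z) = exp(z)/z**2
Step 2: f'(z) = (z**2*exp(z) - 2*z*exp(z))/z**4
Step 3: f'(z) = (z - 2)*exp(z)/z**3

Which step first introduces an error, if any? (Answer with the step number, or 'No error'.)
No error

All steps in this derivation are correct.
The final answer f'(z) = (z - 2)*exp(z)/z**3 is valid.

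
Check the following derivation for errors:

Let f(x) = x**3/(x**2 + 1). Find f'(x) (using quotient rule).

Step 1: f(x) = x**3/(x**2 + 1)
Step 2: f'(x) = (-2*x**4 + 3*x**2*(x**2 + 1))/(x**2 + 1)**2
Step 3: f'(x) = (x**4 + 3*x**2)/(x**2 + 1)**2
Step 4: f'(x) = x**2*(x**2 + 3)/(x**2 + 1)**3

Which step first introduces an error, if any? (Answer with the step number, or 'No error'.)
Step 4

Step 4 is incorrect due to a wrong exponent.
The step shows: x**2*(x**2 + 3)/(x**2 + 1)**3
The correct value should be: x**2*(x**2 + 3)/(x**2 + 1)**2

Explanation: The exponent -2 on x**2 + 1 was incorrectly written as -3: the term x**2*(x**2 + 3)/(x**2 + 1)**2 was incorrectly written as x**2*(x**2 + 3)/(x**2 + 1)**3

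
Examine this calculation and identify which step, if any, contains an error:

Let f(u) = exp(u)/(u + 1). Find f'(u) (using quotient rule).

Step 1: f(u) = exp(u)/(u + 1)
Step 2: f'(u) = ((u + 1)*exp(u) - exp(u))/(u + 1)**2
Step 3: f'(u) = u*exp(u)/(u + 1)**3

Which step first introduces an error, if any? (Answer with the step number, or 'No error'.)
Step 3

Step 3 is incorrect due to a wrong exponent.
The step shows: u*exp(u)/(u + 1)**3
The correct value should be: u*exp(u)/(u + 1)**2

Explanation: The exponent -2 on u + 1 was incorrectly written as -3: the term u*exp(u)/(u + 1)**2 was incorrectly written as u*exp(u)/(u + 1)**3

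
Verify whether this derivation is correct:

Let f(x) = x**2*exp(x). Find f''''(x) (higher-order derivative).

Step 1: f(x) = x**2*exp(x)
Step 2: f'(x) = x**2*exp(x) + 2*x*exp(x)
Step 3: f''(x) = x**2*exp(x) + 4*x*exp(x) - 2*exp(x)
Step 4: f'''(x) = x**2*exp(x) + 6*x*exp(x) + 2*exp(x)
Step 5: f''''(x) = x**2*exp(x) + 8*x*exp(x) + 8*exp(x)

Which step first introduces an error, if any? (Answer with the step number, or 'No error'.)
Step 3

Step 3 is incorrect due to a sign flip.
The step shows: x**2*exp(x) + 4*x*exp(x) - 2*exp(x)
The correct value should be: x**2*exp(x) + 4*x*exp(x) + 2*exp(x)

Explanation: The sign of one term was flipped: the term 2*exp(x) was incorrectly written as -2*exp(x)
The later steps are derived from this incorrect expression, so the error originates in Step 3.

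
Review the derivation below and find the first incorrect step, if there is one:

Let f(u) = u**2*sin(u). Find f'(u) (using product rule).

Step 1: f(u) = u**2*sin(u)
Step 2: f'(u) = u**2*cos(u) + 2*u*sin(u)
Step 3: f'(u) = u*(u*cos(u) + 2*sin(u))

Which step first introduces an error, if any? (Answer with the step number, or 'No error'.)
No error

All steps in this derivation are correct.
The final answer f'(u) = u*(u*cos(u) + 2*sin(u)) is valid.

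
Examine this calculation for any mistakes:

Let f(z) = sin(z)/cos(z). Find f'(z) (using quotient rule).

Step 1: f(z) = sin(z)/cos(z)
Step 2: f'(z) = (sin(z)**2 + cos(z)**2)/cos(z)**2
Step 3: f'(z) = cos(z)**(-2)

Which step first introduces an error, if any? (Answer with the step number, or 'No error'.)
No error

All steps in this derivation are correct.
The final answer f'(z) = cos(z)**(-2) is valid.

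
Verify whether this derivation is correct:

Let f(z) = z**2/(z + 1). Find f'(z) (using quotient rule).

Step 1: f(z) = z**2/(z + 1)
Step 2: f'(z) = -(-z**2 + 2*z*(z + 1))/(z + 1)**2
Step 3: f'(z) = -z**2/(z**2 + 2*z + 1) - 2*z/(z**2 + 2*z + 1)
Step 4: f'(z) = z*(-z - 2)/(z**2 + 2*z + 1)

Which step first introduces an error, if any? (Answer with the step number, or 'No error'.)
Step 2

Step 2 is incorrect due to a sign flip.
The step shows: -(-z**2 + 2*z*(z + 1))/(z + 1)**2
The correct value should be: (-z**2 + 2*z*(z + 1))/(z + 1)**2

Explanation: The sign of the whole expression was flipped: the term (-z**2 + 2*z*(z + 1))/(z + 1)**2 was incorrectly written as -(-z**2 + 2*z*(z + 1))/(z + 1)**2
The later steps are derived from this incorrect expression, so the error originates in Step 2.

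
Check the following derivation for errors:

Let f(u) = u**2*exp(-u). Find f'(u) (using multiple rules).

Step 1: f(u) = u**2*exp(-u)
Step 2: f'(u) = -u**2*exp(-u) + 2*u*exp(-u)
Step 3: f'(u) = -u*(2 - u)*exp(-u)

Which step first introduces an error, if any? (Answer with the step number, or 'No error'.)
Step 3

Step 3 is incorrect due to a sign flip.
The step shows: -u*(2 - u)*exp(-u)
The correct value should be: u*(2 - u)*exp(-u)

Explanation: The sign of the whole expression was flipped: the term u*(2 - u)*exp(-u) was incorrectly written as -u*(2 - u)*exp(-u)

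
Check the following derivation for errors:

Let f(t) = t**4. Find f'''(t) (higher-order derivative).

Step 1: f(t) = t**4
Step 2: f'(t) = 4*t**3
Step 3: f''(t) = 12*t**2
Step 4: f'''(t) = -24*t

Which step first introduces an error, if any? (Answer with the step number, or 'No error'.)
Step 4

Step 4 is incorrect due to a sign flip.
The step shows: -24*t
The correct value should be: 24*t

Explanation: The sign of the whole expression was flipped: the term 24*t was incorrectly written as -24*t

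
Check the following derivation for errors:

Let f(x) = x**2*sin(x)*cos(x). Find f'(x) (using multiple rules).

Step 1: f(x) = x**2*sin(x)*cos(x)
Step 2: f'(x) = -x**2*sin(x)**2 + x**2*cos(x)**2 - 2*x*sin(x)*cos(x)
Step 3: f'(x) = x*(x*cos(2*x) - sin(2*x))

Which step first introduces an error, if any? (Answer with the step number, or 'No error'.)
Step 2

Step 2 is incorrect due to a sign flip.
The step shows: -x**2*sin(x)**2 + x**2*cos(x)**2 - 2*x*sin(x)*cos(x)
The correct value should be: -x**2*sin(x)**2 + x**2*cos(x)**2 + 2*x*sin(x)*cos(x)

Explanation: The sign of one term was flipped: the term 2*x*sin(x)*cos(x) was incorrectly written as -2*x*sin(x)*cos(x)
The later steps are derived from this incorrect expression, so the error originates in Step 2.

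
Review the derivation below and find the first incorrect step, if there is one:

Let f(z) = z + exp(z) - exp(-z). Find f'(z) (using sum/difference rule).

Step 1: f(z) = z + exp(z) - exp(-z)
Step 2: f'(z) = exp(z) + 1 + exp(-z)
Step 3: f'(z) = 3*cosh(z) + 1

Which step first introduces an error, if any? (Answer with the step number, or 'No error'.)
Step 3

Step 3 is incorrect due to a wrong coefficient.
The step shows: 3*cosh(z) + 1
The correct value should be: 2*cosh(z) + 1

Explanation: The coefficient 2 was incorrectly written as 3: the term 2*cosh(z) was incorrectly written as 3*cosh(z)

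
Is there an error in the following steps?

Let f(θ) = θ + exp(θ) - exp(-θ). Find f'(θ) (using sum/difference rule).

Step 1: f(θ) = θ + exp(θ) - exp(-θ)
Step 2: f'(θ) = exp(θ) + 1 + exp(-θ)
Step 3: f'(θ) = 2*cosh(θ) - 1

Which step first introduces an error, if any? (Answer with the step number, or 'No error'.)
Step 3

Step 3 is incorrect due to a sign flip.
The step shows: 2*cosh(θ) - 1
The correct value should be: 2*cosh(θ) + 1

Explanation: The sign of one term was flipped: the term 1 was incorrectly written as -1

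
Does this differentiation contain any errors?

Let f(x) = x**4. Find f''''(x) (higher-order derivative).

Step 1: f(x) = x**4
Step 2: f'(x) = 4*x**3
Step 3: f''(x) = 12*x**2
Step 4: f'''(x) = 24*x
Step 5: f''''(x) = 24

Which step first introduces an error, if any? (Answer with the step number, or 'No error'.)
No error

All steps in this derivation are correct.
The final answer f''''(x) = 24 is valid.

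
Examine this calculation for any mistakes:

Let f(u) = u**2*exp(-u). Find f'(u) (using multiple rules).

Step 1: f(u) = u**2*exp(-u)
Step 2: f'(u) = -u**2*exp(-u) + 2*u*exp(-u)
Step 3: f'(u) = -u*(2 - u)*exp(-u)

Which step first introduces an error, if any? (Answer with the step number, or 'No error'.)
Step 3

Step 3 is incorrect due to a sign flip.
The step shows: -u*(2 - u)*exp(-u)
The correct value should be: u*(2 - u)*exp(-u)

Explanation: The sign of the whole expression was flipped: the term u*(2 - u)*exp(-u) was incorrectly written as -u*(2 - u)*exp(-u)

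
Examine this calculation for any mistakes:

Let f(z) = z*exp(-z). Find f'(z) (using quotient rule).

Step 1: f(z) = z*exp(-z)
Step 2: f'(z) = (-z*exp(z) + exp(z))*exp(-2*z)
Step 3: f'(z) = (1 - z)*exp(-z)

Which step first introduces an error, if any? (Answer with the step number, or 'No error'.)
No error

All steps in this derivation are correct.
The final answer f'(z) = (1 - z)*exp(-z) is valid.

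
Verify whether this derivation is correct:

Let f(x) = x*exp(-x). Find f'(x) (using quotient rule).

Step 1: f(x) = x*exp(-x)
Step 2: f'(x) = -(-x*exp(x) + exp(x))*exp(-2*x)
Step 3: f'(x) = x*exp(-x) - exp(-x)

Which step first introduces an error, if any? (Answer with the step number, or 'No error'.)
Step 2

Step 2 is incorrect due to a sign flip.
The step shows: -(-x*exp(x) + exp(x))*exp(-2*x)
The correct value should be: (-x*exp(x) + exp(x))*exp(-2*x)

Explanation: The sign of the whole expression was flipped: the term (-x*exp(x) + exp(x))*exp(-2*x) was incorrectly written as -(-x*exp(x) + exp(x))*exp(-2*x)
The later steps are derived from this incorrect expression, so the error originates in Step 2.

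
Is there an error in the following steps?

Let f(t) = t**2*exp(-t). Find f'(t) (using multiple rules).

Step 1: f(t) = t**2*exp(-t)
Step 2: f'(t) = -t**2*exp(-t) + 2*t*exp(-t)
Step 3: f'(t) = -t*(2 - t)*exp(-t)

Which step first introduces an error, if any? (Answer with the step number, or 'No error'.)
Step 3

Step 3 is incorrect due to a sign flip.
The step shows: -t*(2 - t)*exp(-t)
The correct value should be: t*(2 - t)*exp(-t)

Explanation: The sign of the whole expression was flipped: the term t*(2 - t)*exp(-t) was incorrectly written as -t*(2 - t)*exp(-t)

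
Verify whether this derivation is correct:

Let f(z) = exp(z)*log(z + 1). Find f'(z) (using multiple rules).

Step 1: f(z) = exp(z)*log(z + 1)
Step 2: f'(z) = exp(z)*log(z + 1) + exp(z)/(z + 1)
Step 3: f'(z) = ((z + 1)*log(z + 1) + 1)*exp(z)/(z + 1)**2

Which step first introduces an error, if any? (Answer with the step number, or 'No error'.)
Step 3

Step 3 is incorrect due to a wrong exponent.
The step shows: ((z + 1)*log(z + 1) + 1)*exp(z)/(z + 1)**2
The correct value should be: ((z + 1)*log(z + 1) + 1)*exp(z)/(z + 1)

Explanation: The exponent -1 on z + 1 was incorrectly written as -2: the term ((z + 1)*log(z + 1) + 1)*exp(z)/(z + 1) was incorrectly written as ((z + 1)*log(z + 1) + 1)*exp(z)/(z + 1)**2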